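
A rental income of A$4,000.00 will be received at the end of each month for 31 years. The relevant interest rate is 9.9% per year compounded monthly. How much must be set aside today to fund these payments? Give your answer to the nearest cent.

This is an ordinary annuity: 372 payments of A$4,000.00 at the end of each month.
Periodic rate r = 0.099/12 per month; n is counted in months.
PV = PMT × [(1 − (1+r)^−n)/r] = 4,000 × [1 − (1+r)^−372] / r = A$462,033.29

A$462,033.29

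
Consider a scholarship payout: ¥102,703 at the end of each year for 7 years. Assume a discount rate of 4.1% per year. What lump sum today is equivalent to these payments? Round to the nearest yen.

This is an ordinary annuity: 7 payments of ¥102,703 at the end of each year.
Periodic rate r = 0.041 per year.
PV = PMT × [(1 − (1+r)^−n)/r] = 102,703 × [1 − (1+r)^−7] / r = ¥614,157

¥614,157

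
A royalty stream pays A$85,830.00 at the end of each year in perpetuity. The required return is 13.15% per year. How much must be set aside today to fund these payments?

Periodic rate r = 0.1315 per year.
Level perpetuity: PV = PMT / r = 85,830 / (0.1315) = A$652,699.62.

A$652,699.62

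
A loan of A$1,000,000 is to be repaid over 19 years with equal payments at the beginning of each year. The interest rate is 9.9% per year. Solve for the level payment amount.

A$108,058.25

Level annuity due; solve PV = PMT × [(1 − (1+r)^−n)/r] × (1+r) for PMT.
Periodic rate r = 0.099 per year.
With n = 19: PMT = 1,000,000 / ([(1 − (1+r)^−n)/r] × (1+r)) = A$108,058.25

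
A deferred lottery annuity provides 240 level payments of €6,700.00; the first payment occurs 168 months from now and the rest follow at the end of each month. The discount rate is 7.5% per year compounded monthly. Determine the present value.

Ordinary annuity of 240 payments, first payment at period 168.
Periodic rate r = 0.075/12 per month; n is counted in months.
The ordinary-annuity PV formula values the stream one period before the first payment (period 167); discount that back 167 periods:
PV₀ = 6,700 × [1 − (1+r)^−240] / r × (1+r)^−167 = €293,815.58

€293,815.58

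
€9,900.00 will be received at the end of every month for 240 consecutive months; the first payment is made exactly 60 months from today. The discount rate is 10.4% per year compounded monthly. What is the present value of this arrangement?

€600,004.94

Ordinary annuity of 240 payments, first payment at period 60.
Periodic rate r = 0.104/12 per month; n is counted in months.
The ordinary-annuity PV formula values the stream one period before the first payment (period 59); discount that back 59 periods:
PV₀ = 9,900 × [1 − (1+r)^−240] / r × (1+r)^−59 = €600,004.94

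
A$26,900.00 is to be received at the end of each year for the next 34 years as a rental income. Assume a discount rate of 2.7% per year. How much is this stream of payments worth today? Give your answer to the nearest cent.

A$593,585.35

This is an ordinary annuity: 34 payments of A$26,900.00 at the end of each year.
Periodic rate r = 0.027 per year.
PV = PMT × [(1 − (1+r)^−n)/r] = 26,900 × [1 − (1+r)^−34] / r = A$593,585.35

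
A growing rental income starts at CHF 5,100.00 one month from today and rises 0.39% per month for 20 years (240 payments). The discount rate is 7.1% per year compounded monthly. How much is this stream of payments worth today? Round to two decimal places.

CHF 966,626.67

Periodic rate r = 0.071/12 per month; n is counted in months.
Growing ordinary annuity: PV = PMT₁ × [1 − ((1+g)/(1+r))^n] / (r − g) = 5,100 × [1 − ((1+0.0039)/(1+r))^240] / (r − 0.0039) = CHF 966,626.67.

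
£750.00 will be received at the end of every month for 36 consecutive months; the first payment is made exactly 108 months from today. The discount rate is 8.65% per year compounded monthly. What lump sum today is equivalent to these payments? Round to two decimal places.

£10,992.55

Ordinary annuity of 36 payments, first payment at period 108.
Periodic rate r = 0.0865/12 per month; n is counted in months.
The ordinary-annuity PV formula values the stream one period before the first payment (period 107); discount that back 107 periods:
PV₀ = 750 × [1 − (1+r)^−36] / r × (1+r)^−107 = £10,992.55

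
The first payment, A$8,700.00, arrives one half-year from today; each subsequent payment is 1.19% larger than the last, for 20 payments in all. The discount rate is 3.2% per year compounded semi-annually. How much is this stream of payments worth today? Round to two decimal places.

A$164,850.60

Periodic rate r = 0.032/2 per half-year; n is counted in half-years.
Growing ordinary annuity: PV = PMT₁ × [1 − ((1+g)/(1+r))^n] / (r − g) = 8,700 × [1 − ((1+0.0119)/(1+r))^20] / (r − 0.0119) = A$164,850.60.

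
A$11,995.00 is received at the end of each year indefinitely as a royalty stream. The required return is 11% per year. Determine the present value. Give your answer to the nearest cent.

A$109,045.45

Periodic rate r = 0.11 per year.
Level perpetuity: PV = PMT / r = 11,995 / (0.11) = A$109,045.45.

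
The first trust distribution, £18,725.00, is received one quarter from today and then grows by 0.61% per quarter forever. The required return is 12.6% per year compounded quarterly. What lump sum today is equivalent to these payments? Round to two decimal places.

£737,204.72

Periodic rate r = 0.126/4 per quarter.
Growing perpetuity (Gordon): PV = PMT₁ / (r − g) = 18,725 / (r − 0.0061) = £737,204.72.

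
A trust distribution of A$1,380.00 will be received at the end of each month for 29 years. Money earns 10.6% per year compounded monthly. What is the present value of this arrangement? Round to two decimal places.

This is an ordinary annuity: 348 payments of A$1,380.00 at the end of each month.
Periodic rate r = 0.106/12 per month; n is counted in months.
PV = PMT × [(1 − (1+r)^−n)/r] = 1,380 × [1 − (1+r)^−348] / r = A$148,905.00

A$148,905.00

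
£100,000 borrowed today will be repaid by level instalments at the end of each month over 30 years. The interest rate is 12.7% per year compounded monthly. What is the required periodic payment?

£1,082.80

Level ordinary annuity; solve PV = PMT × [(1 − (1+r)^−n)/r] for PMT.
Periodic rate r = 0.127/12 per month; n is counted in months.
With n = 360: PMT = 100,000 / ([(1 − (1+r)^−n)/r]) = £1,082.80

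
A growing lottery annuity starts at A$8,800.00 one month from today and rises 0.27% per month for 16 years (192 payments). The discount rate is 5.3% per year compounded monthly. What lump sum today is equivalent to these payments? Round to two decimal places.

Periodic rate r = 0.053/12 per month; n is counted in months.
Growing ordinary annuity: PV = PMT₁ × [1 − ((1+g)/(1+r))^n] / (r − g) = 8,800 × [1 − ((1+0.0027)/(1+r))^192] / (r − 0.0027) = A$1,435,071.64.

A$1,435,071.64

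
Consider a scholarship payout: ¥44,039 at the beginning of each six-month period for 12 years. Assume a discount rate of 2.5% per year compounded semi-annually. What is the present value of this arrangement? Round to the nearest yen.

¥919,624

This is an annuity due: 24 payments of ¥44,039 at the beginning of each six-month period.
Periodic rate r = 0.025/2 per half-year; n is counted in half-years.
PV = PMT × [(1 − (1+r)^−n)/r] × (1+r) = 44,039 × [1 − (1+r)^−24] / r × (1+r) = ¥919,624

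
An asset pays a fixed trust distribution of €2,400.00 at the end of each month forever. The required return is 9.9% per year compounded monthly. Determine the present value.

Periodic rate r = 0.099/12 per month.
Level perpetuity: PV = PMT / r = 2,400 / (0.099/12) = €290,909.09.

€290,909.09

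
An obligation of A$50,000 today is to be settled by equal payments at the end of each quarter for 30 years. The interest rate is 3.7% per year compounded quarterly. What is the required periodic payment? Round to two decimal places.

A$691.58

Level ordinary annuity; solve PV = PMT × [(1 − (1+r)^−n)/r] for PMT.
Periodic rate r = 0.037/4 per quarter; n is counted in quarters.
With n = 120: PMT = 50,000 / ([(1 − (1+r)^−n)/r]) = A$691.58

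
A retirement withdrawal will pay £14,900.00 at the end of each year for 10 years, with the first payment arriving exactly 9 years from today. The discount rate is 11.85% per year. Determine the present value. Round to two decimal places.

£34,580.83

Ordinary annuity of 10 payments, first payment at period 9.
Periodic rate r = 0.1185 per year.
The ordinary-annuity PV formula values the stream one period before the first payment (period 8); discount that back 8 periods:
PV₀ = 14,900 × [1 − (1+r)^−10] / r × (1+r)^−8 = £34,580.83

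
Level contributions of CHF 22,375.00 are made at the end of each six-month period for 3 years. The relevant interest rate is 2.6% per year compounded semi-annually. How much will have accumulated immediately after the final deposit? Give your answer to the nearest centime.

This is an ordinary annuity: 6 deposits of CHF 22,375.00 at the end of each six-month period.
Periodic rate r = 0.026/2 per half-year; n is counted in half-years.
FV = PMT × [((1+r)^n − 1)/r] = 22,375 × [(1+r)^6 − 1] / r = CHF 138,689.49

CHF 138,689.49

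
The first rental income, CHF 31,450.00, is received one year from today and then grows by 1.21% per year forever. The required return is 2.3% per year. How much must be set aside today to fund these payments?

CHF 2,885,321.10

Periodic rate r = 0.023 per year.
Growing perpetuity (Gordon): PV = PMT₁ / (r − g) = 31,450 / (r − 0.0121) = CHF 2,885,321.10.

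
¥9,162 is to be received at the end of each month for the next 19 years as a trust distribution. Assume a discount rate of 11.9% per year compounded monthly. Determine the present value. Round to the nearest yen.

¥826,508

This is an ordinary annuity: 228 payments of ¥9,162 at the end of each month.
Periodic rate r = 0.119/12 per month; n is counted in months.
PV = PMT × [(1 − (1+r)^−n)/r] = 9,162 × [1 − (1+r)^−228] / r = ¥826,508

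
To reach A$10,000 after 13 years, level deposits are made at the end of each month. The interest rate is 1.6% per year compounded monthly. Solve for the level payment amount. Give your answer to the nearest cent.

A$57.71

Level ordinary annuity; solve FV = PMT × [((1+r)^n − 1)/r] for PMT.
Periodic rate r = 0.016/12 per month; n is counted in months.
With n = 156: PMT = 10,000 / ([((1+r)^n − 1)/r]) = A$57.71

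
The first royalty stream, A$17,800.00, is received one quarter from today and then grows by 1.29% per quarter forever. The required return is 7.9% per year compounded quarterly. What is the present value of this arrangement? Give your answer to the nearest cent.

Periodic rate r = 0.079/4 per quarter.
Growing perpetuity (Gordon): PV = PMT₁ / (r − g) = 17,800 / (r − 0.0129) = A$2,598,540.15.

A$2,598,540.15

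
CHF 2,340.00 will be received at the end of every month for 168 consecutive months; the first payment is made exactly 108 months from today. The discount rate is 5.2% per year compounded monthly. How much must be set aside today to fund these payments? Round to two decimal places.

Ordinary annuity of 168 payments, first payment at period 108.
Periodic rate r = 0.052/12 per month; n is counted in months.
The ordinary-annuity PV formula values the stream one period before the first payment (period 107); discount that back 107 periods:
PV₀ = 2,340 × [1 − (1+r)^−168] / r × (1+r)^−107 = CHF 175,557.23

CHF 175,557.23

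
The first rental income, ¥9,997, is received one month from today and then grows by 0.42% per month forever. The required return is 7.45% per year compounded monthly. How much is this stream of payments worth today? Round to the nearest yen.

¥4,977,759

Periodic rate r = 0.0745/12 per month.
Growing perpetuity (Gordon): PV = PMT₁ / (r − g) = 9,997 / (r − 0.0042) = ¥4,977,759.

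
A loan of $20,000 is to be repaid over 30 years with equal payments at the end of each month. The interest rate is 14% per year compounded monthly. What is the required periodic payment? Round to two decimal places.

$236.97

Level ordinary annuity; solve PV = PMT × [(1 − (1+r)^−n)/r] for PMT.
Periodic rate r = 0.14/12 per month; n is counted in months.
With n = 360: PMT = 20,000 / ([(1 − (1+r)^−n)/r]) = $236.97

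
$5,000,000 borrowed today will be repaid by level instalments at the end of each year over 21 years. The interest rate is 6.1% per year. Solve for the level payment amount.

Level ordinary annuity; solve PV = PMT × [(1 − (1+r)^−n)/r] for PMT.
Periodic rate r = 0.061 per year.
With n = 21: PMT = 5,000,000 / ([(1 − (1+r)^−n)/r]) = $428,604.25

$428,604.25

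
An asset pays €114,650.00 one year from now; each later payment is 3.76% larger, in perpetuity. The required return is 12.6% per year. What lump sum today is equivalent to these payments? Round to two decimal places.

€1,296,945.70

Periodic rate r = 0.126 per year.
Growing perpetuity (Gordon): PV = PMT₁ / (r − g) = 114,650 / (r − 0.0376) = €1,296,945.70.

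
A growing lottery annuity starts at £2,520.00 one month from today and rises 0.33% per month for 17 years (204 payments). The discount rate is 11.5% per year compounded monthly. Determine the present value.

Periodic rate r = 0.115/12 per month; n is counted in months.
Growing ordinary annuity: PV = PMT₁ × [1 − ((1+g)/(1+r))^n] / (r − g) = 2,520 × [1 − ((1+0.0033)/(1+r))^204] / (r − 0.0033) = £288,835.14.

£288,835.14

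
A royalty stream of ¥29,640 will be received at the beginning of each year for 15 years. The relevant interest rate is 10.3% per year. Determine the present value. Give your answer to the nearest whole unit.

¥244,464

This is an annuity due: 15 payments of ¥29,640 at the beginning of each year.
Periodic rate r = 0.103 per year.
PV = PMT × [(1 − (1+r)^−n)/r] × (1+r) = 29,640 × [1 − (1+r)^−15] / r × (1+r) = ¥244,464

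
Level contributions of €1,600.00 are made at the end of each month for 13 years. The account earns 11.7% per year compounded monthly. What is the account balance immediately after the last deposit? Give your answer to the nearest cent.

€581,449.22

This is an ordinary annuity: 156 deposits of €1,600.00 at the end of each month.
Periodic rate r = 0.117/12 per month; n is counted in months.
FV = PMT × [((1+r)^n − 1)/r] = 1,600 × [(1+r)^156 − 1] / r = €581,449.22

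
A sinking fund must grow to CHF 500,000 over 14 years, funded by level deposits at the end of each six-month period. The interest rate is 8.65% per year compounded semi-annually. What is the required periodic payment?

Level ordinary annuity; solve FV = PMT × [((1+r)^n − 1)/r] for PMT.
Periodic rate r = 0.0865/2 per half-year; n is counted in half-years.
With n = 28: PMT = 500,000 / ([((1+r)^n − 1)/r]) = CHF 9,516.10

CHF 9,516.10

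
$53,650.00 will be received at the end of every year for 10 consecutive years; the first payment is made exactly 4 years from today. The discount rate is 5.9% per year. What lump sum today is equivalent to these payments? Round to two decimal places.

Ordinary annuity of 10 payments, first payment at period 4.
Periodic rate r = 0.059 per year.
The ordinary-annuity PV formula values the stream one period before the first payment (period 3); discount that back 3 periods:
PV₀ = 53,650 × [1 − (1+r)^−10] / r × (1+r)^−3 = $334,060.34

$334,060.34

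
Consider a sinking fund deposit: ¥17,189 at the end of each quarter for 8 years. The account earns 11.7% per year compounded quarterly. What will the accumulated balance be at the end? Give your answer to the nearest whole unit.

¥890,745

This is an ordinary annuity: 32 deposits of ¥17,189 at the end of each quarter.
Periodic rate r = 0.117/4 per quarter; n is counted in quarters.
FV = PMT × [((1+r)^n − 1)/r] = 17,189 × [(1+r)^32 − 1] / r = ¥890,745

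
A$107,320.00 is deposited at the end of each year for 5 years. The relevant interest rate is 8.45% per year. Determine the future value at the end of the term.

This is an ordinary annuity: 5 deposits of A$107,320.00 at the end of each year.
Periodic rate r = 0.0845 per year.
FV = PMT × [((1+r)^n − 1)/r] = 107,320 × [(1+r)^5 − 1] / r = A$635,277.55

A$635,277.55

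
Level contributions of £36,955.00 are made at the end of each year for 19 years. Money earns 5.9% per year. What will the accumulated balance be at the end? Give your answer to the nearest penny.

This is an ordinary annuity: 19 deposits of £36,955.00 at the end of each year.
Periodic rate r = 0.059 per year.
FV = PMT × [((1+r)^n − 1)/r] = 36,955 × [(1+r)^19 − 1] / r = £1,235,064.33

£1,235,064.33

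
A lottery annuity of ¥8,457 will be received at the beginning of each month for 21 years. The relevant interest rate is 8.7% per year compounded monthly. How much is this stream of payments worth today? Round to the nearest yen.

This is an annuity due: 252 payments of ¥8,457 at the beginning of each month.
Periodic rate r = 0.087/12 per month; n is counted in months.
PV = PMT × [(1 − (1+r)^−n)/r] × (1+r) = 8,457 × [1 − (1+r)^−252] / r × (1+r) = ¥984,647

¥984,647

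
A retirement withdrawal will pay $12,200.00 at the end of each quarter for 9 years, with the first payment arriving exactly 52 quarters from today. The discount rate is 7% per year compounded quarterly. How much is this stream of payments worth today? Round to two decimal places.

$133,675.09

Ordinary annuity of 36 payments, first payment at period 52.
Periodic rate r = 0.07/4 per quarter; n is counted in quarters.
The ordinary-annuity PV formula values the stream one period before the first payment (period 51); discount that back 51 periods:
PV₀ = 12,200 × [1 − (1+r)^−36] / r × (1+r)^−51 = $133,675.09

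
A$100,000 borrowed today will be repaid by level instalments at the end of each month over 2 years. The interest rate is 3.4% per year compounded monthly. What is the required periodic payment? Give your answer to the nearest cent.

A$4,315.84

Level ordinary annuity; solve PV = PMT × [(1 − (1+r)^−n)/r] for PMT.
Periodic rate r = 0.034/12 per month; n is counted in months.
With n = 24: PMT = 100,000 / ([(1 − (1+r)^−n)/r]) = A$4,315.84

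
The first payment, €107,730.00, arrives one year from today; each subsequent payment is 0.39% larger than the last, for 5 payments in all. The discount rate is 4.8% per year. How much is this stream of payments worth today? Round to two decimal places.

€472,504.65

Periodic rate r = 0.048 per year.
Growing ordinary annuity: PV = PMT₁ × [1 − ((1+g)/(1+r))^n] / (r − g) = 107,730 × [1 − ((1+0.0039)/(1+r))^5] / (r − 0.0039) = €472,504.65.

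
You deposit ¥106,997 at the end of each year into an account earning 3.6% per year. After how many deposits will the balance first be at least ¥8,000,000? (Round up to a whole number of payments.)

Periodic rate r = 0.036 per year.
Ordinary annuity FV: 8,000,000 = 106,997 × [((1+r)^n − 1)/r].
(1+r)^n = 1 + 8,000,000 × r / 106,997, so n = ln(1 + 8,000,000·r/106,997) / ln(1+r) = 36.93.
Round up to a whole number of payments: n = 37.

37 payments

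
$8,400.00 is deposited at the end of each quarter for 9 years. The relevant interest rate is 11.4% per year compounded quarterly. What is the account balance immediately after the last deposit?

This is an ordinary annuity: 36 deposits of $8,400.00 at the end of each quarter.
Periodic rate r = 0.114/4 per quarter; n is counted in quarters.
FV = PMT × [((1+r)^n − 1)/r] = 8,400 × [(1+r)^36 − 1] / r = $515,830.46

$515,830.46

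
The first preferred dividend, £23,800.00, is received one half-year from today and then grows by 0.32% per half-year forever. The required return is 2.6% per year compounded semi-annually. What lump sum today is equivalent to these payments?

Periodic rate r = 0.026/2 per half-year.
Growing perpetuity (Gordon): PV = PMT₁ / (r − g) = 23,800 / (r − 0.0032) = £2,428,571.43.

£2,428,571.43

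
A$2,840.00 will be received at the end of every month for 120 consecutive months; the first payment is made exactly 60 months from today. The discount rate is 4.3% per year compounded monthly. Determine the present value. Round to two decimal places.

Ordinary annuity of 120 payments, first payment at period 60.
Periodic rate r = 0.043/12 per month; n is counted in months.
The ordinary-annuity PV formula values the stream one period before the first payment (period 59); discount that back 59 periods:
PV₀ = 2,840 × [1 − (1+r)^−120] / r × (1+r)^−59 = A$223,971.14

A$223,971.14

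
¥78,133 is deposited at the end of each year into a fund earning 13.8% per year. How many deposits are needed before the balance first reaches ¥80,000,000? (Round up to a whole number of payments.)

Periodic rate r = 0.138 per year.
Ordinary annuity FV: 80,000,000 = 78,133 × [((1+r)^n − 1)/r].
(1+r)^n = 1 + 80,000,000 × r / 78,133, so n = ln(1 + 80,000,000·r/78,133) / ln(1+r) = 38.35.
Round up to a whole number of payments: n = 39.

39 payments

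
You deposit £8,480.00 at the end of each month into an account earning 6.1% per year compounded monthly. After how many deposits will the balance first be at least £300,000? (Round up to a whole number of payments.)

Periodic rate r = 0.061/12 per month; n is counted in months.
Ordinary annuity FV: 300,000 = 8,480 × [((1+r)^n − 1)/r].
(1+r)^n = 1 + 300,000 × r / 8,480, so n = ln(1 + 300,000·r/8,480) / ln(1+r) = 32.62.
Round up to a whole number of payments: n = 33.

33 payments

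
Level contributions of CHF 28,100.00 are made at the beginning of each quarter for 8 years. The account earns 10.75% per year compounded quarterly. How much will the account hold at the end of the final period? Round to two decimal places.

This is an annuity due: 32 deposits of CHF 28,100.00 at the beginning of each quarter.
Periodic rate r = 0.1075/4 per quarter; n is counted in quarters.
FV = PMT × [((1+r)^n − 1)/r] × (1+r) = 28,100 × [(1+r)^32 − 1] / r × (1+r) = CHF 1,434,956.70

CHF 1,434,956.70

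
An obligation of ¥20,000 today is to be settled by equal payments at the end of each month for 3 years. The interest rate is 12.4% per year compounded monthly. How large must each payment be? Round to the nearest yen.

Level ordinary annuity; solve PV = PMT × [(1 − (1+r)^−n)/r] for PMT.
Periodic rate r = 0.124/12 per month; n is counted in months.
With n = 36: PMT = 20,000 / ([(1 − (1+r)^−n)/r]) = ¥668

¥668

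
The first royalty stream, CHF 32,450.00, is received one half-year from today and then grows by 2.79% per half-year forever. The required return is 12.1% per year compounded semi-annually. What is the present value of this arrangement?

CHF 995,398.77

Periodic rate r = 0.121/2 per half-year.
Growing perpetuity (Gordon): PV = PMT₁ / (r − g) = 32,450 / (r − 0.0279) = CHF 995,398.77.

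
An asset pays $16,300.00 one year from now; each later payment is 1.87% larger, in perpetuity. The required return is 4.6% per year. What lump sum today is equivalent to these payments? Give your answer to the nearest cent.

$597,069.60

Periodic rate r = 0.046 per year.
Growing perpetuity (Gordon): PV = PMT₁ / (r − g) = 16,300 / (r − 0.0187) = $597,069.60.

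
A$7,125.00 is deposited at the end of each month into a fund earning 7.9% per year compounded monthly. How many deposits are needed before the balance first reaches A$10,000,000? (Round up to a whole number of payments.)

355 payments

Periodic rate r = 0.079/12 per month; n is counted in months.
Ordinary annuity FV: 10,000,000 = 7,125 × [((1+r)^n − 1)/r].
(1+r)^n = 1 + 10,000,000 × r / 7,125, so n = ln(1 + 10,000,000·r/7,125) / ln(1+r) = 354.52.
Round up to a whole number of payments: n = 355.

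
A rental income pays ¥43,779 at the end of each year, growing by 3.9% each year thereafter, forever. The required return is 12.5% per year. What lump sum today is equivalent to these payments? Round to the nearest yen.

Periodic rate r = 0.125 per year.
Growing perpetuity (Gordon): PV = PMT₁ / (r − g) = 43,779 / (r − 0.039) = ¥509,058.

¥509,058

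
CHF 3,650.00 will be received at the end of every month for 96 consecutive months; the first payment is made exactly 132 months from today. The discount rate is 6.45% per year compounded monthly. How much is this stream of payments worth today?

Ordinary annuity of 96 payments, first payment at period 132.
Periodic rate r = 0.0645/12 per month; n is counted in months.
The ordinary-annuity PV formula values the stream one period before the first payment (period 131); discount that back 131 periods:
PV₀ = 3,650 × [1 − (1+r)^−96] / r × (1+r)^−131 = CHF 135,348.88

CHF 135,348.88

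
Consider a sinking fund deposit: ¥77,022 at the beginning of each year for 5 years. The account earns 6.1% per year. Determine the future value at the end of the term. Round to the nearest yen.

¥461,586

This is an annuity due: 5 deposits of ¥77,022 at the beginning of each year.
Periodic rate r = 0.061 per year.
FV = PMT × [((1+r)^n − 1)/r] × (1+r) = 77,022 × [(1+r)^5 − 1] / r × (1+r) = ¥461,586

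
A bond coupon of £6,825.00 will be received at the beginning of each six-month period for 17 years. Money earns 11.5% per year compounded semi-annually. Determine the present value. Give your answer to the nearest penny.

This is an annuity due: 34 payments of £6,825.00 at the beginning of each six-month period.
Periodic rate r = 0.115/2 per half-year; n is counted in half-years.
PV = PMT × [(1 − (1+r)^−n)/r] × (1+r) = 6,825 × [1 − (1+r)^−34] / r × (1+r) = £106,762.83

£106,762.83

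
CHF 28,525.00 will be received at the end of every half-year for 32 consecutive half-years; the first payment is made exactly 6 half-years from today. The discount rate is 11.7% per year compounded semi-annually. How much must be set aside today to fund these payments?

Ordinary annuity of 32 payments, first payment at period 6.
Periodic rate r = 0.117/2 per half-year; n is counted in half-years.
The ordinary-annuity PV formula values the stream one period before the first payment (period 5); discount that back 5 periods:
PV₀ = 28,525 × [1 − (1+r)^−32] / r × (1+r)^−5 = CHF 307,458.50

CHF 307,458.50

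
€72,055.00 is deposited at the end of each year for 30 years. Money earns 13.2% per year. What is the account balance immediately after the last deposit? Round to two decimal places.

This is an ordinary annuity: 30 deposits of €72,055.00 at the end of each year.
Periodic rate r = 0.132 per year.
FV = PMT × [((1+r)^n − 1)/r] = 72,055 × [(1+r)^30 − 1] / r = €21,969,701.43

€21,969,701.43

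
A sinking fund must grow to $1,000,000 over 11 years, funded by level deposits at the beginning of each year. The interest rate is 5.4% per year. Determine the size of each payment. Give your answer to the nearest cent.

$65,399.47

Level annuity due; solve FV = PMT × [((1+r)^n − 1)/r] × (1+r) for PMT.
Periodic rate r = 0.054 per year.
With n = 11: PMT = 1,000,000 / ([((1+r)^n − 1)/r] × (1+r)) = $65,399.47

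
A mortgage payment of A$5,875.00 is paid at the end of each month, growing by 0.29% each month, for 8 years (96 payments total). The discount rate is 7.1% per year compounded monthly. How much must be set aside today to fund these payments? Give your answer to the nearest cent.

Periodic rate r = 0.071/12 per month; n is counted in months.
Growing ordinary annuity: PV = PMT₁ × [1 − ((1+g)/(1+r))^n] / (r − g) = 5,875 × [1 − ((1+0.0029)/(1+r))^96] / (r − 0.0029) = A$487,823.32.

A$487,823.32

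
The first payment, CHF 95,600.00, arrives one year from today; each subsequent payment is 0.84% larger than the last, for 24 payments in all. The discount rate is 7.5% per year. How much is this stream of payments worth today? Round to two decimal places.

Periodic rate r = 0.075 per year.
Growing ordinary annuity: PV = PMT₁ × [1 − ((1+g)/(1+r))^n] / (r − g) = 95,600 × [1 − ((1+0.0084)/(1+r))^24] / (r − 0.0084) = CHF 1,126,143.49.

CHF 1,126,143.49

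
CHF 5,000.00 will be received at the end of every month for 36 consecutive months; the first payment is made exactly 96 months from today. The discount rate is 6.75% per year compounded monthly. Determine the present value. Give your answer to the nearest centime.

CHF 95,393.02

Ordinary annuity of 36 payments, first payment at period 96.
Periodic rate r = 0.0675/12 per month; n is counted in months.
The ordinary-annuity PV formula values the stream one period before the first payment (period 95); discount that back 95 periods:
PV₀ = 5,000 × [1 − (1+r)^−36] / r × (1+r)^−95 = CHF 95,393.02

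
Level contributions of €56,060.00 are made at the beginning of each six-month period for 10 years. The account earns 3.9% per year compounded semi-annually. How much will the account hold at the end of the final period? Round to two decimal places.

This is an annuity due: 20 deposits of €56,060.00 at the beginning of each six-month period.
Periodic rate r = 0.039/2 per half-year; n is counted in half-years.
FV = PMT × [((1+r)^n − 1)/r] × (1+r) = 56,060 × [(1+r)^20 − 1] / r × (1+r) = €1,381,778.79

€1,381,778.79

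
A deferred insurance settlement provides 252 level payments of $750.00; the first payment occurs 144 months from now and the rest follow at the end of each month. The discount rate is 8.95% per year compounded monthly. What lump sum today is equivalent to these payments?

$29,407.06

Ordinary annuity of 252 payments, first payment at period 144.
Periodic rate r = 0.0895/12 per month; n is counted in months.
The ordinary-annuity PV formula values the stream one period before the first payment (period 143); discount that back 143 periods:
PV₀ = 750 × [1 − (1+r)^−252] / r × (1+r)^−143 = $29,407.06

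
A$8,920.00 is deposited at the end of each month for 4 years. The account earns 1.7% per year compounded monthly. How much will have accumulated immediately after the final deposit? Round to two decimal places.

A$442,728.79

This is an ordinary annuity: 48 deposits of A$8,920.00 at the end of each month.
Periodic rate r = 0.017/12 per month; n is counted in months.
FV = PMT × [((1+r)^n − 1)/r] = 8,920 × [(1+r)^48 − 1] / r = A$442,728.79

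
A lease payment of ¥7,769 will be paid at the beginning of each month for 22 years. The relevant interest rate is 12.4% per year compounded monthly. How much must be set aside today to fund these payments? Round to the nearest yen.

This is an annuity due: 264 payments of ¥7,769 at the beginning of each month.
Periodic rate r = 0.124/12 per month; n is counted in months.
PV = PMT × [(1 − (1+r)^−n)/r] × (1+r) = 7,769 × [1 − (1+r)^−264] / r × (1+r) = ¥709,268

¥709,268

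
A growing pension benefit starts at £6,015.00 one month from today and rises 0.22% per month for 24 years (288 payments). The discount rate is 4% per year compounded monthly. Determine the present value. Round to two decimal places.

£1,474,560.17

Periodic rate r = 0.04/12 per month; n is counted in months.
Growing ordinary annuity: PV = PMT₁ × [1 − ((1+g)/(1+r))^n] / (r − g) = 6,015 × [1 − ((1+0.0022)/(1+r))^288] / (r − 0.0022) = £1,474,560.17.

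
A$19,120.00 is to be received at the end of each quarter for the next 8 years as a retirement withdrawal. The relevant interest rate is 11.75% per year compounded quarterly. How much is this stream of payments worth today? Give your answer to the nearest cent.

This is an ordinary annuity: 32 payments of A$19,120.00 at the end of each quarter.
Periodic rate r = 0.1175/4 per quarter; n is counted in quarters.
PV = PMT × [(1 − (1+r)^−n)/r] = 19,120 × [1 − (1+r)^−32] / r = A$393,169.96

A$393,169.96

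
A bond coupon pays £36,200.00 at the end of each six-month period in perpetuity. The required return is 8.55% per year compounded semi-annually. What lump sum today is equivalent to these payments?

£846,783.63

Periodic rate r = 0.0855/2 per half-year.
Level perpetuity: PV = PMT / r = 36,200 / (0.0855/2) = £846,783.63.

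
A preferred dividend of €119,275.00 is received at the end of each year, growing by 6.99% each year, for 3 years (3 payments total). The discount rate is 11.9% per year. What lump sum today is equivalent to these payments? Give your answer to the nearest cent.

€305,946.23

Periodic rate r = 0.119 per year.
Growing ordinary annuity: PV = PMT₁ × [1 − ((1+g)/(1+r))^n] / (r − g) = 119,275 × [1 − ((1+0.0699)/(1+r))^3] / (r − 0.0699) = €305,946.23.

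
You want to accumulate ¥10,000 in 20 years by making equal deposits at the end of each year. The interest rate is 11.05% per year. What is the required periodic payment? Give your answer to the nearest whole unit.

¥155

Level ordinary annuity; solve FV = PMT × [((1+r)^n − 1)/r] for PMT.
Periodic rate r = 0.1105 per year.
With n = 20: PMT = 10,000 / ([((1+r)^n − 1)/r]) = ¥155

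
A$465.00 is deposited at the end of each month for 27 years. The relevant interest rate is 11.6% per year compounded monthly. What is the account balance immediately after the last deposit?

A$1,037,957.61

This is an ordinary annuity: 324 deposits of A$465.00 at the end of each month.
Periodic rate r = 0.116/12 per month; n is counted in months.
FV = PMT × [((1+r)^n − 1)/r] = 465 × [(1+r)^324 − 1] / r = A$1,037,957.61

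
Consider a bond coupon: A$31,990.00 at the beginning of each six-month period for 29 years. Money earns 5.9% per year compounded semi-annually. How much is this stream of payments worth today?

This is an annuity due: 58 payments of A$31,990.00 at the beginning of each six-month period.
Periodic rate r = 0.059/2 per half-year; n is counted in half-years.
PV = PMT × [(1 − (1+r)^−n)/r] × (1+r) = 31,990 × [1 − (1+r)^−58] / r × (1+r) = A$909,625.50

A$909,625.50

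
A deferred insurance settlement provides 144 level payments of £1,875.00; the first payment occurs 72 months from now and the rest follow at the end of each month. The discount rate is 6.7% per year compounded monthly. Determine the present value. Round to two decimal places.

£124,721.48

Ordinary annuity of 144 payments, first payment at period 72.
Periodic rate r = 0.067/12 per month; n is counted in months.
The ordinary-annuity PV formula values the stream one period before the first payment (period 71); discount that back 71 periods:
PV₀ = 1,875 × [1 − (1+r)^−144] / r × (1+r)^−71 = £124,721.48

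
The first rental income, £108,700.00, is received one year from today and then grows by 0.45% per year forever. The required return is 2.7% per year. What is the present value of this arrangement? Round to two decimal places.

Periodic rate r = 0.027 per year.
Growing perpetuity (Gordon): PV = PMT₁ / (r − g) = 108,700 / (r − 0.0045) = £4,831,111.11.

£4,831,111.11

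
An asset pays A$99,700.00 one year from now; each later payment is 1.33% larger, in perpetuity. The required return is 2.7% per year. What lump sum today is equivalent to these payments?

A$7,277,372.26

Periodic rate r = 0.027 per year.
Growing perpetuity (Gordon): PV = PMT₁ / (r − g) = 99,700 / (r − 0.0133) = A$7,277,372.26.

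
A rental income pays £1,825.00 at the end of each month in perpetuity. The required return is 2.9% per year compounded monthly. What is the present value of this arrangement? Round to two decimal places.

£755,172.41

Periodic rate r = 0.029/12 per month.
Level perpetuity: PV = PMT / r = 1,825 / (0.029/12) = £755,172.41.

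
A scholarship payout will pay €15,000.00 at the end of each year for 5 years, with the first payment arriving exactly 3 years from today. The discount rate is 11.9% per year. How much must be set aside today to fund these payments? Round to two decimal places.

€43,289.85

Ordinary annuity of 5 payments, first payment at period 3.
Periodic rate r = 0.119 per year.
The ordinary-annuity PV formula values the stream one period before the first payment (period 2); discount that back 2 periods:
PV₀ = 15,000 × [1 − (1+r)^−5] / r × (1+r)^−2 = €43,289.85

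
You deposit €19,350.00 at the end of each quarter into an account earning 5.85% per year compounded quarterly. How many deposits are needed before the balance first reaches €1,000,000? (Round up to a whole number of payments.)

39 payments

Periodic rate r = 0.0585/4 per quarter; n is counted in quarters.
Ordinary annuity FV: 1,000,000 = 19,350 × [((1+r)^n − 1)/r].
(1+r)^n = 1 + 1,000,000 × r / 19,350, so n = ln(1 + 1,000,000·r/19,350) / ln(1+r) = 38.77.
Round up to a whole number of payments: n = 39.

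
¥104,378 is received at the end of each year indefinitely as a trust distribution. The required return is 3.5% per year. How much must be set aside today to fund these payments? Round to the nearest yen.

Periodic rate r = 0.035 per year.
Level perpetuity: PV = PMT / r = 104,378 / (0.035) = ¥2,982,229.

¥2,982,229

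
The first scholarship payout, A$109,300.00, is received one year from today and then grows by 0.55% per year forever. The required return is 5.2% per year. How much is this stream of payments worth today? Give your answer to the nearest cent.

A$2,350,537.63

Periodic rate r = 0.052 per year.
Growing perpetuity (Gordon): PV = PMT₁ / (r − g) = 109,300 / (r − 0.0055) = A$2,350,537.63.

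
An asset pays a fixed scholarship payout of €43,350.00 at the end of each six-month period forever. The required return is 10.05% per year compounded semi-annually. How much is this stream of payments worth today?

€862,686.57

Periodic rate r = 0.1005/2 per half-year.
Level perpetuity: PV = PMT / r = 43,350 / (0.1005/2) = €862,686.57.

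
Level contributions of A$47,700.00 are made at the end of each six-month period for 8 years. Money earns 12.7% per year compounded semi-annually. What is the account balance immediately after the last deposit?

This is an ordinary annuity: 16 deposits of A$47,700.00 at the end of each six-month period.
Periodic rate r = 0.127/2 per half-year; n is counted in half-years.
FV = PMT × [((1+r)^n − 1)/r] = 47,700 × [(1+r)^16 − 1] / r = A$1,260,432.49

A$1,260,432.49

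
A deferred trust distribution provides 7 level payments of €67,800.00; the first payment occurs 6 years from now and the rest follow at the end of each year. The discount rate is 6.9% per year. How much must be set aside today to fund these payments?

Ordinary annuity of 7 payments, first payment at period 6.
Periodic rate r = 0.069 per year.
The ordinary-annuity PV formula values the stream one period before the first payment (period 5); discount that back 5 periods:
PV₀ = 67,800 × [1 − (1+r)^−7] / r × (1+r)^−5 = €262,656.55

€262,656.55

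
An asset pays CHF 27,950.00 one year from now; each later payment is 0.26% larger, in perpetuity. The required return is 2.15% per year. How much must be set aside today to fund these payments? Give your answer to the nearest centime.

Periodic rate r = 0.0215 per year.
Growing perpetuity (Gordon): PV = PMT₁ / (r − g) = 27,950 / (r − 0.0026) = CHF 1,478,835.98.

CHF 1,478,835.98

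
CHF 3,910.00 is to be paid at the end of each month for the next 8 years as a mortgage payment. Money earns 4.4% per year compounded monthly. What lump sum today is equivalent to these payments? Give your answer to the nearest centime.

This is an ordinary annuity: 96 payments of CHF 3,910.00 at the end of each month.
Periodic rate r = 0.044/12 per month; n is counted in months.
PV = PMT × [(1 − (1+r)^−n)/r] = 3,910 × [1 − (1+r)^−96] / r = CHF 315,928.34

CHF 315,928.34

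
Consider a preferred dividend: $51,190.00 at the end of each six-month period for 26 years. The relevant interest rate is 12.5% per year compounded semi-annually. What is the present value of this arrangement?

$784,029.34

This is an ordinary annuity: 52 payments of $51,190.00 at the end of each six-month period.
Periodic rate r = 0.125/2 per half-year; n is counted in half-years.
PV = PMT × [(1 − (1+r)^−n)/r] = 51,190 × [1 − (1+r)^−52] / r = $784,029.34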